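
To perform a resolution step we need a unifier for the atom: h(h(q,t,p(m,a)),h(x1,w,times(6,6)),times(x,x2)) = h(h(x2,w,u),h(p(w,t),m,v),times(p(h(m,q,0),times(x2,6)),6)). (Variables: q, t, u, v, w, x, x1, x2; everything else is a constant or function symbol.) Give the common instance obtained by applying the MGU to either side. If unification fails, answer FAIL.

Decompose h/3: h(q,t,p(m,a)) = h(x2,w,u),  h(x1,w,times(6,6)) = h(p(w,t),m,v),  times(x,x2) = times(p(h(m,q,0),times(x2,6)),6).
Decompose h/3: q = x2,  t = w,  p(m,a) = u.
Bind q := x2; substituting into the one remaining equation that mentions q gives: times(x,x2) = times(p(h(m,x2,0),times(x2,6)),6).
Bind t := w; substituting into the one remaining equation that mentions t gives: h(x1,w,times(6,6)) = h(p(w,w),m,v).
Bind u := p(m,a); no other remaining equation mentions u.
Decompose h/3: x1 = p(w,w),  w = m,  times(6,6) = v.
Bind x1 := p(w,w); no other remaining equation mentions x1.
Bind w := m; no other remaining equation mentions w. Substituting into the earlier bindings gives t := m, x1 := p(m,m).
Bind v := times(6,6); no other remaining equation mentions v.
Decompose times/2: x = p(h(m,x2,0),times(x2,6)),  x2 = 6.
Bind x := p(h(m,x2,0),times(x2,6)); no other remaining equation mentions x.
Bind x2 := 6. Substituting into the earlier bindings gives q := 6, x := p(h(m,6,0),times(6,6)).
Applying the MGU to either side gives h(h(6,m,p(m,a)),h(p(m,m),m,times(6,6)),times(p(h(m,6,0),times(6,6)),6)).

h(h(6,m,p(m,a)),h(p(m,m),m,times(6,6)),times(p(h(m,6,0),times(6,6)),6))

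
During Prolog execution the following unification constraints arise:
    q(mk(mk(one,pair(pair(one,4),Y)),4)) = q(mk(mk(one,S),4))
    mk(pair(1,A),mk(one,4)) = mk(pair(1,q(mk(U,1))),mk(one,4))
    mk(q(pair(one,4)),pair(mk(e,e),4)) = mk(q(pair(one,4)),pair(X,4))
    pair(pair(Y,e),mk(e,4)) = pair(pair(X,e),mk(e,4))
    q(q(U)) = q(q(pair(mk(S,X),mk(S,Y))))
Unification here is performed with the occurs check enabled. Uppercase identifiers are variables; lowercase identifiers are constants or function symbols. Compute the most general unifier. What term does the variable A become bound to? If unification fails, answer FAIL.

Decompose q/1: mk(mk(one,pair(pair(one,4),Y)),4) = mk(mk(one,S),4).
Decompose mk/2: mk(one,pair(pair(one,4),Y)) = mk(one,S),  4 = 4.
Decompose mk/2: one = one,  pair(pair(one,4),Y) = S.
Delete trivial equation one = one.
Bind S := pair(pair(one,4),Y); substituting into the one remaining equation that mentions S gives: q(q(U)) = q(q(pair(mk(pair(pair(one,4),Y),X),mk(pair(pair(one,4),Y),Y)))).
Delete trivial equation 4 = 4.
Decompose mk/2: pair(1,A) = pair(1,q(mk(U,1))),  mk(one,4) = mk(one,4).
Decompose pair/2: 1 = 1,  A = q(mk(U,1)).
Delete trivial equation 1 = 1.
Bind A := q(mk(U,1)); no other remaining equation mentions A.
Delete trivial equation mk(one,4) = mk(one,4).
Decompose mk/2: q(pair(one,4)) = q(pair(one,4)),  pair(mk(e,e),4) = pair(X,4).
Delete trivial equation q(pair(one,4)) = q(pair(one,4)).
Decompose pair/2: mk(e,e) = X,  4 = 4.
Bind X := mk(e,e); substituting into the 2 remaining equations that mention X gives: pair(pair(Y,e),mk(e,4)) = pair(pair(mk(e,e),e),mk(e,4)),  q(q(U)) = q(q(pair(mk(pair(pair(one,4),Y),mk(e,e)),mk(pair(pair(one,4),Y),Y)))).
Delete trivial equation 4 = 4.
Decompose pair/2: pair(Y,e) = pair(mk(e,e),e),  mk(e,4) = mk(e,4).
Decompose pair/2: Y = mk(e,e),  e = e.
Bind Y := mk(e,e); substituting into the one remaining equation that mentions Y gives: q(q(U)) = q(q(pair(mk(pair(pair(one,4),mk(e,e)),mk(e,e)),mk(pair(pair(one,4),mk(e,e)),mk(e,e))))). Substituting into the earlier binding gives S := pair(pair(one,4),mk(e,e)).
Delete trivial equation e = e.
Delete trivial equation mk(e,4) = mk(e,4).
Decompose q/1: q(U) = q(pair(mk(pair(pair(one,4),mk(e,e)),mk(e,e)),mk(pair(pair(one,4),mk(e,e)),mk(e,e)))).
Decompose q/1: U = pair(mk(pair(pair(one,4),mk(e,e)),mk(e,e)),mk(pair(pair(one,4),mk(e,e)),mk(e,e))).
Bind U := pair(mk(pair(pair(one,4),mk(e,e)),mk(e,e)),mk(pair(pair(one,4),mk(e,e)),mk(e,e))). Substituting into the earlier binding gives A := q(mk(pair(mk(pair(pair(one,4),mk(e,e)),mk(e,e)),mk(pair(pair(one,4),mk(e,e)),mk(e,e))),1)).
MGU = { S = pair(pair(one,4),mk(e,e)), A = q(mk(pair(mk(pair(pair(one,4),mk(e,e)),mk(e,e)),mk(pair(pair(one,4),mk(e,e)),mk(e,e))),1)), X = mk(e,e), Y = mk(e,e), U = pair(mk(pair(pair(one,4),mk(e,e)),mk(e,e)),mk(pair(pair(one,4),mk(e,e)),mk(e,e))) }, so A = q(mk(pair(mk(pair(pair(one,4),mk(e,e)),mk(e,e)),mk(pair(pair(one,4),mk(e,e)),mk(e,e))),1)).

q(mk(pair(mk(pair(pair(one,4),mk(e,e)),mk(e,e)),mk(pair(pair(one,4),mk(e,e)),mk(e,e))),1))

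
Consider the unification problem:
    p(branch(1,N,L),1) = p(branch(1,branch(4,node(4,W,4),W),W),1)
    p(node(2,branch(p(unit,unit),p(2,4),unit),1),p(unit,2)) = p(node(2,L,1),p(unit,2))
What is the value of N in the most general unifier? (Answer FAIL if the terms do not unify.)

branch(4,node(4,branch(p(unit,unit),p(2,4),unit),4),branch(p(unit,unit),p(2,4),unit))

Decompose p/2: branch(1,N,L) = branch(1,branch(4,node(4,W,4),W),W),  1 = 1.
Decompose branch/3: 1 = 1,  N = branch(4,node(4,W,4),W),  L = W.
Delete trivial equation 1 = 1.
Bind N := branch(4,node(4,W,4),W); no other remaining equation mentions N.
Bind L := W; substituting into the one remaining equation that mentions L gives: p(node(2,branch(p(unit,unit),p(2,4),unit),1),p(unit,2)) = p(node(2,W,1),p(unit,2)).
Delete trivial equation 1 = 1.
Decompose p/2: node(2,branch(p(unit,unit),p(2,4),unit),1) = node(2,W,1),  p(unit,2) = p(unit,2).
Decompose node/3: 2 = 2,  branch(p(unit,unit),p(2,4),unit) = W,  1 = 1.
Delete trivial equation 2 = 2.
Bind W := branch(p(unit,unit),p(2,4),unit); no other remaining equation mentions W. Substituting into the earlier bindings gives N := branch(4,node(4,branch(p(unit,unit),p(2,4),unit),4),branch(p(unit,unit),p(2,4),unit)), L := branch(p(unit,unit),p(2,4),unit).
Delete trivial equation 1 = 1.
Delete trivial equation p(unit,2) = p(unit,2).
MGU = { N ↦ branch(4,node(4,branch(p(unit,unit),p(2,4),unit),4),branch(p(unit,unit),p(2,4),unit)), L ↦ branch(p(unit,unit),p(2,4),unit), W ↦ branch(p(unit,unit),p(2,4),unit) }, so N ↦ branch(4,node(4,branch(p(unit,unit),p(2,4),unit),4),branch(p(unit,unit),p(2,4),unit)).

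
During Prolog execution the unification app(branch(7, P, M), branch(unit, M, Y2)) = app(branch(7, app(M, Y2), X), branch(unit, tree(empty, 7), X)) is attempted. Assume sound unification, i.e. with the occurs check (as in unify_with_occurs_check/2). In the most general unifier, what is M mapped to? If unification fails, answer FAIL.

tree(empty, 7)

Decompose app/2: branch(7, P, M) = branch(7, app(M, Y2), X),  branch(unit, M, Y2) = branch(unit, tree(empty, 7), X).
Decompose branch/3: 7 = 7,  P = app(M, Y2),  M = X.
Delete trivial equation 7 = 7.
Bind P := app(M, Y2); no other remaining equation mentions P.
Bind M := X; substituting into the remaining equation gives: branch(unit, X, Y2) = branch(unit, tree(empty, 7), X). Substituting into the earlier binding gives P := app(X, Y2).
Decompose branch/3: unit = unit,  X = tree(empty, 7),  Y2 = X.
Delete trivial equation unit = unit.
Bind X := tree(empty, 7); substituting into the remaining equation gives: Y2 = tree(empty, 7). Substituting into the earlier bindings gives P := app(tree(empty, 7), Y2), M := tree(empty, 7).
Bind Y2 := tree(empty, 7). Substituting into the earlier binding gives P := app(tree(empty, 7), tree(empty, 7)).
MGU = { P -> app(tree(empty, 7), tree(empty, 7)), M -> tree(empty, 7), X -> tree(empty, 7), Y2 -> tree(empty, 7) }, so M -> tree(empty, 7).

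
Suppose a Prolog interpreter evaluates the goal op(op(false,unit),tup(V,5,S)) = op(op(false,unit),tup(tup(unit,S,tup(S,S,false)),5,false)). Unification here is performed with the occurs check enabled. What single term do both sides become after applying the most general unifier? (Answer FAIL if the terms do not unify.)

Decompose op/2: op(false,unit) = op(false,unit),  tup(V,5,S) = tup(tup(unit,S,tup(S,S,false)),5,false).
Delete trivial equation op(false,unit) = op(false,unit).
Decompose tup/3: V = tup(unit,S,tup(S,S,false)),  5 = 5,  S = false.
Bind V := tup(unit,S,tup(S,S,false)); no other remaining equation mentions V.
Delete trivial equation 5 = 5.
Bind S := false. Substituting into the earlier binding gives V := tup(unit,false,tup(false,false,false)).
Applying the MGU to either side gives op(op(false,unit),tup(tup(unit,false,tup(false,false,false)),5,false)).

op(op(false,unit),tup(tup(unit,false,tup(false,false,false)),5,false))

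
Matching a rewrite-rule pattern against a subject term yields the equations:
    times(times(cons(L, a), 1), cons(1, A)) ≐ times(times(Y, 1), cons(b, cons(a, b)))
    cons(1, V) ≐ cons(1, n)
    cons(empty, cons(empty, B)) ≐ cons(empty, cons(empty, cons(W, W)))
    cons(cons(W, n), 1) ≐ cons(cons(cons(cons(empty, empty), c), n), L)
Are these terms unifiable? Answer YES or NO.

NO

Decompose times/2: times(cons(L, a), 1) ≐ times(Y, 1),  cons(1, A) ≐ cons(b, cons(a, b)).
Decompose times/2: cons(L, a) ≐ Y,  1 ≐ 1.
Bind Y := cons(L, a); no other remaining equation mentions Y.
Delete trivial equation 1 ≐ 1.
Decompose cons/2: 1 ≐ b,  A ≐ cons(a, b).
Clash: constants 1 and b differ; no unifier exists.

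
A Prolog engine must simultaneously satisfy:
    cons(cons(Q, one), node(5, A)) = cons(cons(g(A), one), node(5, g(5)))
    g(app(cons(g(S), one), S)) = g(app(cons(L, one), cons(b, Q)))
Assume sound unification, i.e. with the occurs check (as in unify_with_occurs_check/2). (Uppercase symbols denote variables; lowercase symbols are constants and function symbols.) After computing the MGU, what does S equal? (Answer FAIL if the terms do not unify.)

Decompose cons/2: cons(Q, one) = cons(g(A), one),  node(5, A) = node(5, g(5)).
Decompose cons/2: Q = g(A),  one = one.
Bind Q := g(A); substituting into the one remaining equation that mentions Q gives: g(app(cons(g(S), one), S)) = g(app(cons(L, one), cons(b, g(A)))).
Delete trivial equation one = one.
Decompose node/2: 5 = 5,  A = g(5).
Delete trivial equation 5 = 5.
Bind A := g(5); substituting into the remaining equation gives: g(app(cons(g(S), one), S)) = g(app(cons(L, one), cons(b, g(g(5))))). Substituting into the earlier binding gives Q := g(g(5)).
Decompose g/1: app(cons(g(S), one), S) = app(cons(L, one), cons(b, g(g(5)))).
Decompose app/2: cons(g(S), one) = cons(L, one),  S = cons(b, g(g(5))).
Decompose cons/2: g(S) = L,  one = one.
Bind L := g(S); no other remaining equation mentions L.
Delete trivial equation one = one.
Bind S := cons(b, g(g(5))). Substituting into the earlier binding gives L := g(cons(b, g(g(5)))).
MGU = { Q = g(g(5)), A = g(5), L = g(cons(b, g(g(5)))), S = cons(b, g(g(5))) }, so S = cons(b, g(g(5))).

cons(b, g(g(5)))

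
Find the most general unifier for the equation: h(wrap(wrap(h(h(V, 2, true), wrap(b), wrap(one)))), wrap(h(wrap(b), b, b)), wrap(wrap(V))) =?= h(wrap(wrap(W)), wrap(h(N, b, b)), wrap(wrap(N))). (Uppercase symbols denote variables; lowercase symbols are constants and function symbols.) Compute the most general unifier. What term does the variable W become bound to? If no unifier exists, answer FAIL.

Decompose h/3: wrap(wrap(h(h(V, 2, true), wrap(b), wrap(one)))) =?= wrap(wrap(W)),  wrap(h(wrap(b), b, b)) =?= wrap(h(N, b, b)),  wrap(wrap(V)) =?= wrap(wrap(N)).
Decompose wrap/1: wrap(h(h(V, 2, true), wrap(b), wrap(one))) =?= wrap(W).
Decompose wrap/1: h(h(V, 2, true), wrap(b), wrap(one)) =?= W.
Bind W := h(h(V, 2, true), wrap(b), wrap(one)); no other remaining equation mentions W.
Decompose wrap/1: h(wrap(b), b, b) =?= h(N, b, b).
Decompose h/3: wrap(b) =?= N,  b =?= b,  b =?= b.
Bind N := wrap(b); substituting into the one remaining equation that mentions N gives: wrap(wrap(V)) =?= wrap(wrap(wrap(b))).
Delete trivial equation b =?= b.
Delete trivial equation b =?= b.
Decompose wrap/1: wrap(V) =?= wrap(wrap(b)).
Decompose wrap/1: V =?= wrap(b).
Bind V := wrap(b). Substituting into the earlier binding gives W := h(h(wrap(b), 2, true), wrap(b), wrap(one)).
MGU = { W ↦ h(h(wrap(b), 2, true), wrap(b), wrap(one)), N ↦ wrap(b), V ↦ wrap(b) }, so W ↦ h(h(wrap(b), 2, true), wrap(b), wrap(one)).

h(h(wrap(b), 2, true), wrap(b), wrap(one))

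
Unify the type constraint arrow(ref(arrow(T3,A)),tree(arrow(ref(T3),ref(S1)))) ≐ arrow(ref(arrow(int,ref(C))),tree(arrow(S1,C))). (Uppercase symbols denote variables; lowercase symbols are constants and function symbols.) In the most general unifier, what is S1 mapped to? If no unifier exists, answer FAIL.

Decompose arrow/2: ref(arrow(T3,A)) ≐ ref(arrow(int,ref(C))),  tree(arrow(ref(T3),ref(S1))) ≐ tree(arrow(S1,C)).
Decompose ref/1: arrow(T3,A) ≐ arrow(int,ref(C)).
Decompose arrow/2: T3 ≐ int,  A ≐ ref(C).
Bind T3 := int; substituting into the one remaining equation that mentions T3 gives: tree(arrow(ref(int),ref(S1))) ≐ tree(arrow(S1,C)).
Bind A := ref(C); no other remaining equation mentions A.
Decompose tree/1: arrow(ref(int),ref(S1)) ≐ arrow(S1,C).
Decompose arrow/2: ref(int) ≐ S1,  ref(S1) ≐ C.
Bind S1 := ref(int); substituting into the remaining equation gives: ref(ref(int)) ≐ C.
Bind C := ref(ref(int)). Substituting into the earlier binding gives A := ref(ref(ref(int))).
MGU = { T3 := int, A := ref(ref(ref(int))), S1 := ref(int), C := ref(ref(int)) }, so S1 := ref(int).

ref(int)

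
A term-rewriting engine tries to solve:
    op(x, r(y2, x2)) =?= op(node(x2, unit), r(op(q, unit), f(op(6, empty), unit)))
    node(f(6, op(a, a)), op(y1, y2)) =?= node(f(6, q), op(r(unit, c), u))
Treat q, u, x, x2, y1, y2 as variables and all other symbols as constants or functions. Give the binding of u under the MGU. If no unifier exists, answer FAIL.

op(op(a, a), unit)

Decompose op/2: x =?= node(x2, unit),  r(y2, x2) =?= r(op(q, unit), f(op(6, empty), unit)).
Bind x := node(x2, unit); no other remaining equation mentions x.
Decompose r/2: y2 =?= op(q, unit),  x2 =?= f(op(6, empty), unit).
Bind y2 := op(q, unit); substituting into the one remaining equation that mentions y2 gives: node(f(6, op(a, a)), op(y1, op(q, unit))) =?= node(f(6, q), op(r(unit, c), u)).
Bind x2 := f(op(6, empty), unit); no other remaining equation mentions x2. Substituting into the earlier binding gives x := node(f(op(6, empty), unit), unit).
Decompose node/2: f(6, op(a, a)) =?= f(6, q),  op(y1, op(q, unit)) =?= op(r(unit, c), u).
Decompose f/2: 6 =?= 6,  op(a, a) =?= q.
Delete trivial equation 6 =?= 6.
Bind q := op(a, a); substituting into the remaining equation gives: op(y1, op(op(a, a), unit)) =?= op(r(unit, c), u). Substituting into the earlier binding gives y2 := op(op(a, a), unit).
Decompose op/2: y1 =?= r(unit, c),  op(op(a, a), unit) =?= u.
Bind y1 := r(unit, c); no other remaining equation mentions y1.
Bind u := op(op(a, a), unit).
MGU = { x := node(f(op(6, empty), unit), unit), y2 := op(op(a, a), unit), x2 := f(op(6, empty), unit), q := op(a, a), y1 := r(unit, c), u := op(op(a, a), unit) }, so u := op(op(a, a), unit).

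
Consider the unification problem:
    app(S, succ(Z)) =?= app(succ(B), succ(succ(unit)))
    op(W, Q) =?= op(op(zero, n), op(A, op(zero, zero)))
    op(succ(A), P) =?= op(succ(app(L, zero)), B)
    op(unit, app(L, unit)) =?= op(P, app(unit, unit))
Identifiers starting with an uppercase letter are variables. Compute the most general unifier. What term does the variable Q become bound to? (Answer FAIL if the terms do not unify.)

op(app(unit, zero), op(zero, zero))

Decompose app/2: S =?= succ(B),  succ(Z) =?= succ(succ(unit)).
Bind S := succ(B); no other remaining equation mentions S.
Decompose succ/1: Z =?= succ(unit).
Bind Z := succ(unit); no other remaining equation mentions Z.
Decompose op/2: W =?= op(zero, n),  Q =?= op(A, op(zero, zero)).
Bind W := op(zero, n); no other remaining equation mentions W.
Bind Q := op(A, op(zero, zero)); no other remaining equation mentions Q.
Decompose op/2: succ(A) =?= succ(app(L, zero)),  P =?= B.
Decompose succ/1: A =?= app(L, zero).
Bind A := app(L, zero); no other remaining equation mentions A. Substituting into the earlier binding gives Q := op(app(L, zero), op(zero, zero)).
Bind P := B; substituting into the remaining equation gives: op(unit, app(L, unit)) =?= op(B, app(unit, unit)).
Decompose op/2: unit =?= B,  app(L, unit) =?= app(unit, unit).
Bind B := unit; no other remaining equation mentions B. Substituting into the earlier bindings gives S := succ(unit), P := unit.
Decompose app/2: L =?= unit,  unit =?= unit.
Bind L := unit; no other remaining equation mentions L. Substituting into the earlier bindings gives Q := op(app(unit, zero), op(zero, zero)), A := app(unit, zero).
Delete trivial equation unit =?= unit.
MGU = { S -> succ(unit), Z -> succ(unit), W -> op(zero, n), Q -> op(app(unit, zero), op(zero, zero)), A -> app(unit, zero), P -> unit, B -> unit, L -> unit }, so Q -> op(app(unit, zero), op(zero, zero)).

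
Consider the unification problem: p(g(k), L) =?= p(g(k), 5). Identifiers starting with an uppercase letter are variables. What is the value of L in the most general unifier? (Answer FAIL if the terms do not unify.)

Decompose p/2: g(k) =?= g(k),  L =?= 5.
Delete trivial equation g(k) =?= g(k).
Bind L := 5.
MGU = { L -> 5 }, so L -> 5.

5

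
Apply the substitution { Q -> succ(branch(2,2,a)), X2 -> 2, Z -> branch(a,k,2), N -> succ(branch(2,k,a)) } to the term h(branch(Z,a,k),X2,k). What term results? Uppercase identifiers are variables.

Replace each occurrence of X2 with 2.
Replace each occurrence of Z with branch(a,k,2).
Result: h(branch(branch(a,k,2),a,k),2,k).

h(branch(branch(a,k,2),a,k),2,k)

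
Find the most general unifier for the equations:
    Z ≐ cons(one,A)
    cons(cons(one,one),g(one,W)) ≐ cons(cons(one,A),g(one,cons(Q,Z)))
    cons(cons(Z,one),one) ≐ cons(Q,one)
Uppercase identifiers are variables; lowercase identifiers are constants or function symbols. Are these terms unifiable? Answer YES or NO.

Bind Z := cons(one,A); substituting into the remaining equations gives: cons(cons(one,one),g(one,W)) ≐ cons(cons(one,A),g(one,cons(Q,cons(one,A)))),  cons(cons(cons(one,A),one),one) ≐ cons(Q,one).
Decompose cons/2: cons(one,one) ≐ cons(one,A),  g(one,W) ≐ g(one,cons(Q,cons(one,A))).
Decompose cons/2: one ≐ one,  one ≐ A.
Delete trivial equation one ≐ one.
Bind A := one; substituting into the remaining equations gives: g(one,W) ≐ g(one,cons(Q,cons(one,one))),  cons(cons(cons(one,one),one),one) ≐ cons(Q,one). Substituting into the earlier binding gives Z := cons(one,one).
Decompose g/2: one ≐ one,  W ≐ cons(Q,cons(one,one)).
Delete trivial equation one ≐ one.
Bind W := cons(Q,cons(one,one)); no other remaining equation mentions W.
Decompose cons/2: cons(cons(one,one),one) ≐ Q,  one ≐ one.
Bind Q := cons(cons(one,one),one); no other remaining equation mentions Q. Substituting into the earlier binding gives W := cons(cons(cons(one,one),one),cons(one,one)).
Delete trivial equation one ≐ one.
No equations remain and no clash or occurs-check failure arose, so a unifier exists.

YES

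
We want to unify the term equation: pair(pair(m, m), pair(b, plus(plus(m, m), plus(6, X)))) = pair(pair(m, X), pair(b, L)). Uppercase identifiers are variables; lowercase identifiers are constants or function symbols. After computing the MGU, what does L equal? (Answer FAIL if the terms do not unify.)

plus(plus(m, m), plus(6, m))

Decompose pair/2: pair(m, m) = pair(m, X),  pair(b, plus(plus(m, m), plus(6, X))) = pair(b, L).
Decompose pair/2: m = m,  m = X.
Delete trivial equation m = m.
Bind X := m; substituting into the remaining equation gives: pair(b, plus(plus(m, m), plus(6, m))) = pair(b, L).
Decompose pair/2: b = b,  plus(plus(m, m), plus(6, m)) = L.
Delete trivial equation b = b.
Bind L := plus(plus(m, m), plus(6, m)).
MGU = { X ↦ m, L ↦ plus(plus(m, m), plus(6, m)) }, so L ↦ plus(plus(m, m), plus(6, m)).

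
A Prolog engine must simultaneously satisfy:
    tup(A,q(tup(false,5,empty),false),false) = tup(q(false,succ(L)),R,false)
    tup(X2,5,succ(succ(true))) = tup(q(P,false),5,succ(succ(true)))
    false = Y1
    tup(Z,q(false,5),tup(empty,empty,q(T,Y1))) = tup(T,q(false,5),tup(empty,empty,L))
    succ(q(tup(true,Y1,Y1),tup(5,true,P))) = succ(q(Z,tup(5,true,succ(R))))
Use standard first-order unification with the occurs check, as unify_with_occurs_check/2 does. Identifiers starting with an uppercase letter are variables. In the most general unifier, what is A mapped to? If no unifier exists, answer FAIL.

q(false,succ(q(tup(true,false,false),false)))

Decompose tup/3: A = q(false,succ(L)),  q(tup(false,5,empty),false) = R,  false = false.
Bind A := q(false,succ(L)); no other remaining equation mentions A.
Bind R := q(tup(false,5,empty),false); substituting into the one remaining equation that mentions R gives: succ(q(tup(true,Y1,Y1),tup(5,true,P))) = succ(q(Z,tup(5,true,succ(q(tup(false,5,empty),false))))).
Delete trivial equation false = false.
Decompose tup/3: X2 = q(P,false),  5 = 5,  succ(succ(true)) = succ(succ(true)).
Bind X2 := q(P,false); no other remaining equation mentions X2.
Delete trivial equation 5 = 5.
Delete trivial equation succ(succ(true)) = succ(succ(true)).
Bind Y1 := false; substituting into the remaining equations gives: tup(Z,q(false,5),tup(empty,empty,q(T,false))) = tup(T,q(false,5),tup(empty,empty,L)),  succ(q(tup(true,false,false),tup(5,true,P))) = succ(q(Z,tup(5,true,succ(q(tup(false,5,empty),false))))).
Decompose tup/3: Z = T,  q(false,5) = q(false,5),  tup(empty,empty,q(T,false)) = tup(empty,empty,L).
Bind Z := T; substituting into the one remaining equation that mentions Z gives: succ(q(tup(true,false,false),tup(5,true,P))) = succ(q(T,tup(5,true,succ(q(tup(false,5,empty),false))))).
Delete trivial equation q(false,5) = q(false,5).
Decompose tup/3: empty = empty,  empty = empty,  q(T,false) = L.
Delete trivial equation empty = empty.
Delete trivial equation empty = empty.
Bind L := q(T,false); no other remaining equation mentions L. Substituting into the earlier binding gives A := q(false,succ(q(T,false))).
Decompose succ/1: q(tup(true,false,false),tup(5,true,P)) = q(T,tup(5,true,succ(q(tup(false,5,empty),false)))).
Decompose q/2: tup(true,false,false) = T,  tup(5,true,P) = tup(5,true,succ(q(tup(false,5,empty),false))).
Bind T := tup(true,false,false); no other remaining equation mentions T. Substituting into the earlier bindings gives A := q(false,succ(q(tup(true,false,false),false))), Z := tup(true,false,false), L := q(tup(true,false,false),false).
Decompose tup/3: 5 = 5,  true = true,  P = succ(q(tup(false,5,empty),false)).
Delete trivial equation 5 = 5.
Delete trivial equation true = true.
Bind P := succ(q(tup(false,5,empty),false)). Substituting into the earlier binding gives X2 := q(succ(q(tup(false,5,empty),false)),false).
MGU = { A -> q(false,succ(q(tup(true,false,false),false))), R -> q(tup(false,5,empty),false), X2 -> q(succ(q(tup(false,5,empty),false)),false), Y1 -> false, Z -> tup(true,false,false), L -> q(tup(true,false,false),false), T -> tup(true,false,false), P -> succ(q(tup(false,5,empty),false)) }, so A -> q(false,succ(q(tup(true,false,false),false))).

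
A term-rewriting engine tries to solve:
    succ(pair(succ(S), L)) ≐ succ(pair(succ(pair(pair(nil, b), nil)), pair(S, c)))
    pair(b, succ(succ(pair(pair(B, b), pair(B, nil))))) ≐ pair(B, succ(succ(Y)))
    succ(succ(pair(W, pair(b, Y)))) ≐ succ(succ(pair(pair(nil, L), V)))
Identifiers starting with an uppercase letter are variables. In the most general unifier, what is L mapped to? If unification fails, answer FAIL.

pair(pair(pair(nil, b), nil), c)

Decompose succ/1: pair(succ(S), L) ≐ pair(succ(pair(pair(nil, b), nil)), pair(S, c)).
Decompose pair/2: succ(S) ≐ succ(pair(pair(nil, b), nil)),  L ≐ pair(S, c).
Decompose succ/1: S ≐ pair(pair(nil, b), nil).
Bind S := pair(pair(nil, b), nil); substituting into the one remaining equation that mentions S gives: L ≐ pair(pair(pair(nil, b), nil), c).
Bind L := pair(pair(pair(nil, b), nil), c); substituting into the one remaining equation that mentions L gives: succ(succ(pair(W, pair(b, Y)))) ≐ succ(succ(pair(pair(nil, pair(pair(pair(nil, b), nil), c)), V))).
Decompose pair/2: b ≐ B,  succ(succ(pair(pair(B, b), pair(B, nil)))) ≐ succ(succ(Y)).
Bind B := b; substituting into the one remaining equation that mentions B gives: succ(succ(pair(pair(b, b), pair(b, nil)))) ≐ succ(succ(Y)).
Decompose succ/1: succ(pair(pair(b, b), pair(b, nil))) ≐ succ(Y).
Decompose succ/1: pair(pair(b, b), pair(b, nil)) ≐ Y.
Bind Y := pair(pair(b, b), pair(b, nil)); substituting into the remaining equation gives: succ(succ(pair(W, pair(b, pair(pair(b, b), pair(b, nil)))))) ≐ succ(succ(pair(pair(nil, pair(pair(pair(nil, b), nil), c)), V))).
Decompose succ/1: succ(pair(W, pair(b, pair(pair(b, b), pair(b, nil))))) ≐ succ(pair(pair(nil, pair(pair(pair(nil, b), nil), c)), V)).
Decompose succ/1: pair(W, pair(b, pair(pair(b, b), pair(b, nil)))) ≐ pair(pair(nil, pair(pair(pair(nil, b), nil), c)), V).
Decompose pair/2: W ≐ pair(nil, pair(pair(pair(nil, b), nil), c)),  pair(b, pair(pair(b, b), pair(b, nil))) ≐ V.
Bind W := pair(nil, pair(pair(pair(nil, b), nil), c)); no other remaining equation mentions W.
Bind V := pair(b, pair(pair(b, b), pair(b, nil))).
MGU = { S := pair(pair(nil, b), nil), L := pair(pair(pair(nil, b), nil), c), B := b, Y := pair(pair(b, b), pair(b, nil)), W := pair(nil, pair(pair(pair(nil, b), nil), c)), V := pair(b, pair(pair(b, b), pair(b, nil))) }, so L := pair(pair(pair(nil, b), nil), c).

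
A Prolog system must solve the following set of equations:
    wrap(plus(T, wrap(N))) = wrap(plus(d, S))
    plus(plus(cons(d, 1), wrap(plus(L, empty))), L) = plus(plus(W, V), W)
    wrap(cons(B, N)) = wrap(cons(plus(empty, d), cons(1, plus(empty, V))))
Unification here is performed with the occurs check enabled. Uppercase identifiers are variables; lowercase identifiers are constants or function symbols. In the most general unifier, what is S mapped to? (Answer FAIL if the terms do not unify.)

wrap(cons(1, plus(empty, wrap(plus(cons(d, 1), empty)))))

Decompose wrap/1: plus(T, wrap(N)) = plus(d, S).
Decompose plus/2: T = d,  wrap(N) = S.
Bind T := d; no other remaining equation mentions T.
Bind S := wrap(N); no other remaining equation mentions S.
Decompose plus/2: plus(cons(d, 1), wrap(plus(L, empty))) = plus(W, V),  L = W.
Decompose plus/2: cons(d, 1) = W,  wrap(plus(L, empty)) = V.
Bind W := cons(d, 1); substituting into the one remaining equation that mentions W gives: L = cons(d, 1).
Bind V := wrap(plus(L, empty)); substituting into the one remaining equation that mentions V gives: wrap(cons(B, N)) = wrap(cons(plus(empty, d), cons(1, plus(empty, wrap(plus(L, empty)))))).
Bind L := cons(d, 1); substituting into the remaining equation gives: wrap(cons(B, N)) = wrap(cons(plus(empty, d), cons(1, plus(empty, wrap(plus(cons(d, 1), empty)))))). Substituting into the earlier binding gives V := wrap(plus(cons(d, 1), empty)).
Decompose wrap/1: cons(B, N) = cons(plus(empty, d), cons(1, plus(empty, wrap(plus(cons(d, 1), empty))))).
Decompose cons/2: B = plus(empty, d),  N = cons(1, plus(empty, wrap(plus(cons(d, 1), empty)))).
Bind B := plus(empty, d); no other remaining equation mentions B.
Bind N := cons(1, plus(empty, wrap(plus(cons(d, 1), empty)))). Substituting into the earlier binding gives S := wrap(cons(1, plus(empty, wrap(plus(cons(d, 1), empty))))).
MGU = { T = d, S = wrap(cons(1, plus(empty, wrap(plus(cons(d, 1), empty))))), W = cons(d, 1), V = wrap(plus(cons(d, 1), empty)), L = cons(d, 1), B = plus(empty, d), N = cons(1, plus(empty, wrap(plus(cons(d, 1), empty)))) }, so S = wrap(cons(1, plus(empty, wrap(plus(cons(d, 1), empty))))).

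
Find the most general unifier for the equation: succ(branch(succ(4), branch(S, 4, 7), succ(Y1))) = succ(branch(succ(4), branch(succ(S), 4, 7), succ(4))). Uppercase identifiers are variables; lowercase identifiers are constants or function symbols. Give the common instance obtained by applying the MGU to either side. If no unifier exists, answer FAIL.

Decompose succ/1: branch(succ(4), branch(S, 4, 7), succ(Y1)) = branch(succ(4), branch(succ(S), 4, 7), succ(4)).
Decompose branch/3: succ(4) = succ(4),  branch(S, 4, 7) = branch(succ(S), 4, 7),  succ(Y1) = succ(4).
Delete trivial equation succ(4) = succ(4).
Decompose branch/3: S = succ(S),  4 = 4,  7 = 7.
Occurs check fails: S occurs in succ(S); the equation S = succ(S) has no finite solution.

FAIL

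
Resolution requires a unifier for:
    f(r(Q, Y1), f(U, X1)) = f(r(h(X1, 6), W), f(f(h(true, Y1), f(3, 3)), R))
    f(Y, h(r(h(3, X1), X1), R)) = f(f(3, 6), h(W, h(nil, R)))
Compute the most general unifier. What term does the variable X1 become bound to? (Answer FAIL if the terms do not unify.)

Decompose f/2: r(Q, Y1) = r(h(X1, 6), W),  f(U, X1) = f(f(h(true, Y1), f(3, 3)), R).
Decompose r/2: Q = h(X1, 6),  Y1 = W.
Bind Q := h(X1, 6); no other remaining equation mentions Q.
Bind Y1 := W; substituting into the one remaining equation that mentions Y1 gives: f(U, X1) = f(f(h(true, W), f(3, 3)), R).
Decompose f/2: U = f(h(true, W), f(3, 3)),  X1 = R.
Bind U := f(h(true, W), f(3, 3)); no other remaining equation mentions U.
Bind X1 := R; substituting into the remaining equation gives: f(Y, h(r(h(3, R), R), R)) = f(f(3, 6), h(W, h(nil, R))). Substituting into the earlier binding gives Q := h(R, 6).
Decompose f/2: Y = f(3, 6),  h(r(h(3, R), R), R) = h(W, h(nil, R)).
Bind Y := f(3, 6); no other remaining equation mentions Y.
Decompose h/2: r(h(3, R), R) = W,  R = h(nil, R).
Bind W := r(h(3, R), R); no other remaining equation mentions W. Substituting into the earlier bindings gives Y1 := r(h(3, R), R), U := f(h(true, r(h(3, R), R)), f(3, 3)).
Occurs check fails: R occurs in h(nil, R); the equation R = h(nil, R) has no finite solution.

FAIL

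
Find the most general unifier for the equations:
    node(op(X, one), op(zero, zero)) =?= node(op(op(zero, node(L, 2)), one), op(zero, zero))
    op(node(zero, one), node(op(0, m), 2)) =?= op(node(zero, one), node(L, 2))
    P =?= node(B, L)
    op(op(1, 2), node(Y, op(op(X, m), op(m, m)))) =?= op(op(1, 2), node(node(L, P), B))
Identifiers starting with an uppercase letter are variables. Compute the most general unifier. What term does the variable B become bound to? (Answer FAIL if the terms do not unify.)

Decompose node/2: op(X, one) =?= op(op(zero, node(L, 2)), one),  op(zero, zero) =?= op(zero, zero).
Decompose op/2: X =?= op(zero, node(L, 2)),  one =?= one.
Bind X := op(zero, node(L, 2)); substituting into the one remaining equation that mentions X gives: op(op(1, 2), node(Y, op(op(op(zero, node(L, 2)), m), op(m, m)))) =?= op(op(1, 2), node(node(L, P), B)).
Delete trivial equation one =?= one.
Delete trivial equation op(zero, zero) =?= op(zero, zero).
Decompose op/2: node(zero, one) =?= node(zero, one),  node(op(0, m), 2) =?= node(L, 2).
Delete trivial equation node(zero, one) =?= node(zero, one).
Decompose node/2: op(0, m) =?= L,  2 =?= 2.
Bind L := op(0, m); substituting into the 2 remaining equations that mention L gives: P =?= node(B, op(0, m)),  op(op(1, 2), node(Y, op(op(op(zero, node(op(0, m), 2)), m), op(m, m)))) =?= op(op(1, 2), node(node(op(0, m), P), B)). Substituting into the earlier binding gives X := op(zero, node(op(0, m), 2)).
Delete trivial equation 2 =?= 2.
Bind P := node(B, op(0, m)); substituting into the remaining equation gives: op(op(1, 2), node(Y, op(op(op(zero, node(op(0, m), 2)), m), op(m, m)))) =?= op(op(1, 2), node(node(op(0, m), node(B, op(0, m))), B)).
Decompose op/2: op(1, 2) =?= op(1, 2),  node(Y, op(op(op(zero, node(op(0, m), 2)), m), op(m, m))) =?= node(node(op(0, m), node(B, op(0, m))), B).
Delete trivial equation op(1, 2) =?= op(1, 2).
Decompose node/2: Y =?= node(op(0, m), node(B, op(0, m))),  op(op(op(zero, node(op(0, m), 2)), m), op(m, m)) =?= B.
Bind Y := node(op(0, m), node(B, op(0, m))); no other remaining equation mentions Y.
Bind B := op(op(op(zero, node(op(0, m), 2)), m), op(m, m)). Substituting into the earlier bindings gives P := node(op(op(op(zero, node(op(0, m), 2)), m), op(m, m)), op(0, m)), Y := node(op(0, m), node(op(op(op(zero, node(op(0, m), 2)), m), op(m, m)), op(0, m))).
MGU = { X -> op(zero, node(op(0, m), 2)), L -> op(0, m), P -> node(op(op(op(zero, node(op(0, m), 2)), m), op(m, m)), op(0, m)), Y -> node(op(0, m), node(op(op(op(zero, node(op(0, m), 2)), m), op(m, m)), op(0, m))), B -> op(op(op(zero, node(op(0, m), 2)), m), op(m, m)) }, so B -> op(op(op(zero, node(op(0, m), 2)), m), op(m, m)).

op(op(op(zero, node(op(0, m), 2)), m), op(m, m))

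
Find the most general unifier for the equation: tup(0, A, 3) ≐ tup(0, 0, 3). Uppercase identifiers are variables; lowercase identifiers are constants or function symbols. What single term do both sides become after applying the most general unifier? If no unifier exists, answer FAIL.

tup(0, 0, 3)

Decompose tup/3: 0 ≐ 0,  A ≐ 0,  3 ≐ 3.
Delete trivial equation 0 ≐ 0.
Bind A := 0; no other remaining equation mentions A.
Delete trivial equation 3 ≐ 3.
Applying the MGU to either side gives tup(0, 0, 3).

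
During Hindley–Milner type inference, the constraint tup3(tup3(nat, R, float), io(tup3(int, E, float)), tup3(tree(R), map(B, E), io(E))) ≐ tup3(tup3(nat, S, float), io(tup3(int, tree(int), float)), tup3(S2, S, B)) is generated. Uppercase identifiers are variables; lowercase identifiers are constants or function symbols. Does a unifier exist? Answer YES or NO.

Decompose tup3/3: tup3(nat, R, float) ≐ tup3(nat, S, float),  io(tup3(int, E, float)) ≐ io(tup3(int, tree(int), float)),  tup3(tree(R), map(B, E), io(E)) ≐ tup3(S2, S, B).
Decompose tup3/3: nat ≐ nat,  R ≐ S,  float ≐ float.
Delete trivial equation nat ≐ nat.
Bind R := S; substituting into the one remaining equation that mentions R gives: tup3(tree(S), map(B, E), io(E)) ≐ tup3(S2, S, B).
Delete trivial equation float ≐ float.
Decompose io/1: tup3(int, E, float) ≐ tup3(int, tree(int), float).
Decompose tup3/3: int ≐ int,  E ≐ tree(int),  float ≐ float.
Delete trivial equation int ≐ int.
Bind E := tree(int); substituting into the one remaining equation that mentions E gives: tup3(tree(S), map(B, tree(int)), io(tree(int))) ≐ tup3(S2, S, B).
Delete trivial equation float ≐ float.
Decompose tup3/3: tree(S) ≐ S2,  map(B, tree(int)) ≐ S,  io(tree(int)) ≐ B.
Bind S2 := tree(S); no other remaining equation mentions S2.
Bind S := map(B, tree(int)); no other remaining equation mentions S. Substituting into the earlier bindings gives R := map(B, tree(int)), S2 := tree(map(B, tree(int))).
Bind B := io(tree(int)). Substituting into the earlier bindings gives R := map(io(tree(int)), tree(int)), S2 := tree(map(io(tree(int)), tree(int))), S := map(io(tree(int)), tree(int)).
No equations remain and no clash or occurs-check failure arose, so a unifier exists.

YES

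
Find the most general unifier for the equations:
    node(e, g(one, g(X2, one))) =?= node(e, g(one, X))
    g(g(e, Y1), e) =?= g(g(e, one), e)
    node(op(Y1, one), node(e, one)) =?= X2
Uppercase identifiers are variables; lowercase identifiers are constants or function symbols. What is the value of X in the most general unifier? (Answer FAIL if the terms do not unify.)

Decompose node/2: e =?= e,  g(one, g(X2, one)) =?= g(one, X).
Delete trivial equation e =?= e.
Decompose g/2: one =?= one,  g(X2, one) =?= X.
Delete trivial equation one =?= one.
Bind X := g(X2, one); no other remaining equation mentions X.
Decompose g/2: g(e, Y1) =?= g(e, one),  e =?= e.
Decompose g/2: e =?= e,  Y1 =?= one.
Delete trivial equation e =?= e.
Bind Y1 := one; substituting into the one remaining equation that mentions Y1 gives: node(op(one, one), node(e, one)) =?= X2.
Delete trivial equation e =?= e.
Bind X2 := node(op(one, one), node(e, one)). Substituting into the earlier binding gives X := g(node(op(one, one), node(e, one)), one).
MGU = { X ↦ g(node(op(one, one), node(e, one)), one), Y1 ↦ one, X2 ↦ node(op(one, one), node(e, one)) }, so X ↦ g(node(op(one, one), node(e, one)), one).

g(node(op(one, one), node(e, one)), one)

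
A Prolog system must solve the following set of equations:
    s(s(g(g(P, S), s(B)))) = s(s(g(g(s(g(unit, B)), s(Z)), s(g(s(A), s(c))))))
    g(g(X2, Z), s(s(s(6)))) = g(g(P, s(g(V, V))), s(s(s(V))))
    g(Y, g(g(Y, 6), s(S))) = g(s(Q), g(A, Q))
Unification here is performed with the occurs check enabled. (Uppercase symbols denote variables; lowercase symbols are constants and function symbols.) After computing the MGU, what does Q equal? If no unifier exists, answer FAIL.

Decompose s/1: s(g(g(P, S), s(B))) = s(g(g(s(g(unit, B)), s(Z)), s(g(s(A), s(c))))).
Decompose s/1: g(g(P, S), s(B)) = g(g(s(g(unit, B)), s(Z)), s(g(s(A), s(c)))).
Decompose g/2: g(P, S) = g(s(g(unit, B)), s(Z)),  s(B) = s(g(s(A), s(c))).
Decompose g/2: P = s(g(unit, B)),  S = s(Z).
Bind P := s(g(unit, B)); substituting into the one remaining equation that mentions P gives: g(g(X2, Z), s(s(s(6)))) = g(g(s(g(unit, B)), s(g(V, V))), s(s(s(V)))).
Bind S := s(Z); substituting into the one remaining equation that mentions S gives: g(Y, g(g(Y, 6), s(s(Z)))) = g(s(Q), g(A, Q)).
Decompose s/1: B = g(s(A), s(c)).
Bind B := g(s(A), s(c)); substituting into the one remaining equation that mentions B gives: g(g(X2, Z), s(s(s(6)))) = g(g(s(g(unit, g(s(A), s(c)))), s(g(V, V))), s(s(s(V)))). Substituting into the earlier binding gives P := s(g(unit, g(s(A), s(c)))).
Decompose g/2: g(X2, Z) = g(s(g(unit, g(s(A), s(c)))), s(g(V, V))),  s(s(s(6))) = s(s(s(V))).
Decompose g/2: X2 = s(g(unit, g(s(A), s(c)))),  Z = s(g(V, V)).
Bind X2 := s(g(unit, g(s(A), s(c)))); no other remaining equation mentions X2.
Bind Z := s(g(V, V)); substituting into the one remaining equation that mentions Z gives: g(Y, g(g(Y, 6), s(s(s(g(V, V)))))) = g(s(Q), g(A, Q)). Substituting into the earlier binding gives S := s(s(g(V, V))).
Decompose s/1: s(s(6)) = s(s(V)).
Decompose s/1: s(6) = s(V).
Decompose s/1: 6 = V.
Bind V := 6; substituting into the remaining equation gives: g(Y, g(g(Y, 6), s(s(s(g(6, 6)))))) = g(s(Q), g(A, Q)). Substituting into the earlier bindings gives S := s(s(g(6, 6))), Z := s(g(6, 6)).
Decompose g/2: Y = s(Q),  g(g(Y, 6), s(s(s(g(6, 6))))) = g(A, Q).
Bind Y := s(Q); substituting into the remaining equation gives: g(g(s(Q), 6), s(s(s(g(6, 6))))) = g(A, Q).
Decompose g/2: g(s(Q), 6) = A,  s(s(s(g(6, 6)))) = Q.
Bind A := g(s(Q), 6); no other remaining equation mentions A. Substituting into the earlier bindings gives P := s(g(unit, g(s(g(s(Q), 6)), s(c)))), B := g(s(g(s(Q), 6)), s(c)), X2 := s(g(unit, g(s(g(s(Q), 6)), s(c)))).
Bind Q := s(s(s(g(6, 6)))). Substituting into the earlier bindings gives P := s(g(unit, g(s(g(s(s(s(s(g(6, 6))))), 6)), s(c)))), B := g(s(g(s(s(s(s(g(6, 6))))), 6)), s(c)), X2 := s(g(unit, g(s(g(s(s(s(s(g(6, 6))))), 6)), s(c)))), Y := s(s(s(s(g(6, 6))))), A := g(s(s(s(s(g(6, 6))))), 6).
MGU = { P -> s(g(unit, g(s(g(s(s(s(s(g(6, 6))))), 6)), s(c)))), S -> s(s(g(6, 6))), B -> g(s(g(s(s(s(s(g(6, 6))))), 6)), s(c)), X2 -> s(g(unit, g(s(g(s(s(s(s(g(6, 6))))), 6)), s(c)))), Z -> s(g(6, 6)), V -> 6, Y -> s(s(s(s(g(6, 6))))), A -> g(s(s(s(s(g(6, 6))))), 6), Q -> s(s(s(g(6, 6)))) }, so Q -> s(s(s(g(6, 6)))).

s(s(s(g(6, 6))))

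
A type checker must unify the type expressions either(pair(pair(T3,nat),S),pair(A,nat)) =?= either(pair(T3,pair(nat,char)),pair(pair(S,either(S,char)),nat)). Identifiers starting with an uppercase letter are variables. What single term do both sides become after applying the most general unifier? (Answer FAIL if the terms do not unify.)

FAIL

Decompose either/2: pair(pair(T3,nat),S) =?= pair(T3,pair(nat,char)),  pair(A,nat) =?= pair(pair(S,either(S,char)),nat).
Decompose pair/2: pair(T3,nat) =?= T3,  S =?= pair(nat,char).
Occurs check fails: T3 occurs in pair(T3,nat); the equation T3 =?= pair(T3,nat) has no finite solution.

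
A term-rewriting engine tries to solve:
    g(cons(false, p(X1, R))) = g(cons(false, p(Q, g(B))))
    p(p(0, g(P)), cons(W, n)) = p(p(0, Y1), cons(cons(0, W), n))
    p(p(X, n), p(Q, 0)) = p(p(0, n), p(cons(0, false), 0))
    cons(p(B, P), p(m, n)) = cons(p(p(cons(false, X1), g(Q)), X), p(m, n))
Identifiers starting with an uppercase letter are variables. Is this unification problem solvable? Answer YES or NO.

NO

Decompose g/1: cons(false, p(X1, R)) = cons(false, p(Q, g(B))).
Decompose cons/2: false = false,  p(X1, R) = p(Q, g(B)).
Delete trivial equation false = false.
Decompose p/2: X1 = Q,  R = g(B).
Bind X1 := Q; substituting into the one remaining equation that mentions X1 gives: cons(p(B, P), p(m, n)) = cons(p(p(cons(false, Q), g(Q)), X), p(m, n)).
Bind R := g(B); no other remaining equation mentions R.
Decompose p/2: p(0, g(P)) = p(0, Y1),  cons(W, n) = cons(cons(0, W), n).
Decompose p/2: 0 = 0,  g(P) = Y1.
Delete trivial equation 0 = 0.
Bind Y1 := g(P); no other remaining equation mentions Y1.
Decompose cons/2: W = cons(0, W),  n = n.
Occurs check fails: W occurs in cons(0, W); the equation W = cons(0, W) has no finite solution.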